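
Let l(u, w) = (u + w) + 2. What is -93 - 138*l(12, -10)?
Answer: -645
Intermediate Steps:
l(u, w) = 2 + u + w
-93 - 138*l(12, -10) = -93 - 138*(2 + 12 - 10) = -93 - 138*4 = -93 - 552 = -645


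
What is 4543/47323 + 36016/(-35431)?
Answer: -1543422135/1676701213 ≈ -0.92051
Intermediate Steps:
4543/47323 + 36016/(-35431) = 4543*(1/47323) + 36016*(-1/35431) = 4543/47323 - 36016/35431 = -1543422135/1676701213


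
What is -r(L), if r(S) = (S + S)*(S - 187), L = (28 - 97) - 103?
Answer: -123496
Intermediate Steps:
L = -172 (L = -69 - 103 = -172)
r(S) = 2*S*(-187 + S) (r(S) = (2*S)*(-187 + S) = 2*S*(-187 + S))
-r(L) = -2*(-172)*(-187 - 172) = -2*(-172)*(-359) = -1*123496 = -123496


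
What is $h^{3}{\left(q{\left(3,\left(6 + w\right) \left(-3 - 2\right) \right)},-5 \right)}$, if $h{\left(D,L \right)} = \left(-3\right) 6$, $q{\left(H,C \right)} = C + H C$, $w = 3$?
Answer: $-5832$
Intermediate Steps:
$q{\left(H,C \right)} = C + C H$
$h{\left(D,L \right)} = -18$
$h^{3}{\left(q{\left(3,\left(6 + w\right) \left(-3 - 2\right) \right)},-5 \right)} = \left(-18\right)^{3} = -5832$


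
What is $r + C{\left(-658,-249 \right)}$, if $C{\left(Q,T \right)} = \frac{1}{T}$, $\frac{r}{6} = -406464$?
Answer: $- \frac{607257217}{249} \approx -2.4388 \cdot 10^{6}$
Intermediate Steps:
$r = -2438784$ ($r = 6 \left(-406464\right) = -2438784$)
$r + C{\left(-658,-249 \right)} = -2438784 + \frac{1}{-249} = -2438784 - \frac{1}{249} = - \frac{607257217}{249}$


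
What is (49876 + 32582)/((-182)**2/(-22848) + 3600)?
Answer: 67285728/2936417 ≈ 22.914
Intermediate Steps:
(49876 + 32582)/((-182)**2/(-22848) + 3600) = 82458/(33124*(-1/22848) + 3600) = 82458/(-1183/816 + 3600) = 82458/(2936417/816) = 82458*(816/2936417) = 67285728/2936417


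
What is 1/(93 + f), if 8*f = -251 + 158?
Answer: 8/651 ≈ 0.012289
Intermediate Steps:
f = -93/8 (f = (-251 + 158)/8 = (⅛)*(-93) = -93/8 ≈ -11.625)
1/(93 + f) = 1/(93 - 93/8) = 1/(651/8) = 8/651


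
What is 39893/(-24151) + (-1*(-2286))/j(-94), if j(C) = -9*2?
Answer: -3107070/24151 ≈ -128.65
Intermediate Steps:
j(C) = -18
39893/(-24151) + (-1*(-2286))/j(-94) = 39893/(-24151) - 1*(-2286)/(-18) = 39893*(-1/24151) + 2286*(-1/18) = -39893/24151 - 127 = -3107070/24151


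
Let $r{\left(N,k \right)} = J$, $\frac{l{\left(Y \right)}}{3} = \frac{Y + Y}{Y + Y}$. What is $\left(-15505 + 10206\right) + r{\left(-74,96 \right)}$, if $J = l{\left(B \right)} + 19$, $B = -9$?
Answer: $-5277$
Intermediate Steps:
$l{\left(Y \right)} = 3$ ($l{\left(Y \right)} = 3 \frac{Y + Y}{Y + Y} = 3 \frac{2 Y}{2 Y} = 3 \cdot 2 Y \frac{1}{2 Y} = 3 \cdot 1 = 3$)
$J = 22$ ($J = 3 + 19 = 22$)
$r{\left(N,k \right)} = 22$
$\left(-15505 + 10206\right) + r{\left(-74,96 \right)} = \left(-15505 + 10206\right) + 22 = -5299 + 22 = -5277$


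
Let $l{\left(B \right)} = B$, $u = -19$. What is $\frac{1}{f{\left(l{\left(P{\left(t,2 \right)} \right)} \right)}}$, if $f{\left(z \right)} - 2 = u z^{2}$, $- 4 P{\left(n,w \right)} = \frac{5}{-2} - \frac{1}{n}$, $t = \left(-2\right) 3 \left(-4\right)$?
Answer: $- \frac{9216}{52267} \approx -0.17633$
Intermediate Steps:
$t = 24$ ($t = \left(-6\right) \left(-4\right) = 24$)
$P{\left(n,w \right)} = \frac{5}{8} + \frac{1}{4 n}$ ($P{\left(n,w \right)} = - \frac{\frac{5}{-2} - \frac{1}{n}}{4} = - \frac{5 \left(- \frac{1}{2}\right) - \frac{1}{n}}{4} = - \frac{- \frac{5}{2} - \frac{1}{n}}{4} = \frac{5}{8} + \frac{1}{4 n}$)
$f{\left(z \right)} = 2 - 19 z^{2}$
$\frac{1}{f{\left(l{\left(P{\left(t,2 \right)} \right)} \right)}} = \frac{1}{2 - 19 \left(\frac{2 + 5 \cdot 24}{8 \cdot 24}\right)^{2}} = \frac{1}{2 - 19 \left(\frac{1}{8} \cdot \frac{1}{24} \left(2 + 120\right)\right)^{2}} = \frac{1}{2 - 19 \left(\frac{1}{8} \cdot \frac{1}{24} \cdot 122\right)^{2}} = \frac{1}{2 - 19 \left(\frac{61}{96}\right)^{2}} = \frac{1}{2 - \frac{70699}{9216}} = \frac{1}{- \frac{52267}{9216}} = - \frac{9216}{52267}$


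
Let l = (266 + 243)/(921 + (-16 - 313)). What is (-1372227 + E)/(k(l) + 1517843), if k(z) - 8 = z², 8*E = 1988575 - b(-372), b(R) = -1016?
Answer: -78751232160/106390478389 ≈ -0.74021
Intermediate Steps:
l = 509/592 (l = 509/(921 - 329) = 509/592 ≈ 0.85980)
E = 1989591/8 (E = (1988575 - 1*(-1016))/8 = (1988575 + 1016)/8 = (⅛)*1989591 = 1989591/8 ≈ 2.4870e+5)
k(z) = 8 + z²
(-1372227 + E)/(k(l) + 1517843) = (-1372227 + 1989591/8)/((8 + (509/592)²) + 1517843) = -8988225/(8*((8 + 259081/350464) + 1517843)) = -8988225/(8*(3062793/350464 + 1517843)) = -8988225/(8*531952391945/350464) = -8988225/8*350464/531952391945 = -78751232160/106390478389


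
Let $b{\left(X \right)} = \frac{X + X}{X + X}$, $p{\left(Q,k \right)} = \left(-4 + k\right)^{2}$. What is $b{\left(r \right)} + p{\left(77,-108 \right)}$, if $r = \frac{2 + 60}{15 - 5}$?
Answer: $12545$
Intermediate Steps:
$r = \frac{31}{5}$ ($r = \frac{62}{10} = 62 \cdot \frac{1}{10} = \frac{31}{5} \approx 6.2$)
$b{\left(X \right)} = 1$ ($b{\left(X \right)} = \frac{2 X}{2 X} = 2 X \frac{1}{2 X} = 1$)
$b{\left(r \right)} + p{\left(77,-108 \right)} = 1 + \left(-4 - 108\right)^{2} = 1 + \left(-112\right)^{2} = 1 + 12544 = 12545$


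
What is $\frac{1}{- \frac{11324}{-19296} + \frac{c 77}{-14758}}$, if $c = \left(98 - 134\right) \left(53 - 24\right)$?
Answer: $\frac{35596296}{214785805} \approx 0.16573$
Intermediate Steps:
$c = -1044$ ($c = \left(-36\right) 29 = -1044$)
$\frac{1}{- \frac{11324}{-19296} + \frac{c 77}{-14758}} = \frac{1}{- \frac{11324}{-19296} + \frac{\left(-1044\right) 77}{-14758}} = \frac{1}{\left(-11324\right) \left(- \frac{1}{19296}\right) - - \frac{40194}{7379}} = \frac{1}{\frac{2831}{4824} + \frac{40194}{7379}} = \frac{1}{\frac{214785805}{35596296}} = \frac{35596296}{214785805}$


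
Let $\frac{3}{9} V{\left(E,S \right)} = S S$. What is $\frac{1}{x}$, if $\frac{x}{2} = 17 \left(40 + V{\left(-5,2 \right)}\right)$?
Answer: $\frac{1}{1768} \approx 0.00056561$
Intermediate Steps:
$V{\left(E,S \right)} = 3 S^{2}$ ($V{\left(E,S \right)} = 3 S S = 3 S^{2}$)
$x = 1768$ ($x = 2 \cdot 17 \left(40 + 3 \cdot 2^{2}\right) = 2 \cdot 17 \left(40 + 3 \cdot 4\right) = 2 \cdot 17 \left(40 + 12\right) = 2 \cdot 17 \cdot 52 = 2 \cdot 884 = 1768$)
$\frac{1}{x} = \frac{1}{1768}$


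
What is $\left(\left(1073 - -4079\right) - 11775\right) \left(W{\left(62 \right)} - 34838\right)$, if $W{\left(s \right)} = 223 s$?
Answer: $139162476$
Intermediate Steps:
$\left(\left(1073 - -4079\right) - 11775\right) \left(W{\left(62 \right)} - 34838\right) = \left(\left(1073 - -4079\right) - 11775\right) \left(223 \cdot 62 - 34838\right) = \left(\left(1073 + 4079\right) - 11775\right) \left(13826 - 34838\right) = \left(5152 - 11775\right) \left(-21012\right) = \left(-6623\right) \left(-21012\right) = 139162476$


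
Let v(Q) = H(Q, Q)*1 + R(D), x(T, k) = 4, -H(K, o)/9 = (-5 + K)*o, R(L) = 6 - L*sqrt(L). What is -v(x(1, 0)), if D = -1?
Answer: -42 - I ≈ -42.0 - 1.0*I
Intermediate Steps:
R(L) = 6 - L**(3/2)
H(K, o) = -9*o*(-5 + K) (H(K, o) = -9*(-5 + K)*o = -9*o*(-5 + K))
v(Q) = 6 + I + 9*Q*(5 - Q) (v(Q) = (9*Q*(5 - Q))*1 + (6 - (-1)**(3/2)) = 9*Q*(5 - Q) + (6 - (-1)*I) = 9*Q*(5 - Q) + (6 + I) = 6 + I + 9*Q*(5 - Q))
-v(x(1, 0)) = -(6 + I - 9*4*(-5 + 4)) = -(6 + I - 9*4*(-1)) = -(6 + I + 36) = -(42 + I) = -42 - I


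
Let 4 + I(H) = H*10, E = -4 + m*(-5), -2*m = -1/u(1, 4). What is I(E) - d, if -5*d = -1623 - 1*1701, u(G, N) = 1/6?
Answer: -4294/5 ≈ -858.80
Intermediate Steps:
u(G, N) = 1/6
m = 3 (m = -(-1)/(2*1/6) = -(-1)*6/2 = -1/2*(-6) = 3)
E = -19 (E = -4 + 3*(-5) = -4 - 15 = -19)
d = 3324/5 (d = -(-1623 - 1*1701)/5 = -(-1623 - 1701)/5 = -1/5*(-3324) = 3324/5 ≈ 664.80)
I(H) = -4 + 10*H (I(H) = -4 + H*10 = -4 + 10*H)
I(E) - d = (-4 + 10*(-19)) - 1*3324/5 = (-4 - 190) - 3324/5 = -194 - 3324/5 = -4294/5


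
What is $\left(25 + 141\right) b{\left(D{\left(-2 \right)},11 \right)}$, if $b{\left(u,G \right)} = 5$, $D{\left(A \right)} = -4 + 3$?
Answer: $830$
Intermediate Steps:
$D{\left(A \right)} = -1$
$\left(25 + 141\right) b{\left(D{\left(-2 \right)},11 \right)} = \left(25 + 141\right) 5 = 166 \cdot 5 = 830$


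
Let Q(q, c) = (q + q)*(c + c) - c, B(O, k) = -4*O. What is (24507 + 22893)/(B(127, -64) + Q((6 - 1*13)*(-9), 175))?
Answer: 47400/43417 ≈ 1.0917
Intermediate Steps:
Q(q, c) = -c + 4*c*q (Q(q, c) = (2*q)*(2*c) - c = 4*c*q - c = -c + 4*c*q)
(24507 + 22893)/(B(127, -64) + Q((6 - 1*13)*(-9), 175)) = (24507 + 22893)/(-4*127 + 175*(-1 + 4*((6 - 1*13)*(-9)))) = 47400/(-508 + 175*(-1 + 4*((6 - 13)*(-9)))) = 47400/(-508 + 175*(-1 + 4*(-7*(-9)))) = 47400/(-508 + 175*(-1 + 4*63)) = 47400/(-508 + 175*(-1 + 252)) = 47400/(-508 + 175*251) = 47400/(-508 + 43925) = 47400/43417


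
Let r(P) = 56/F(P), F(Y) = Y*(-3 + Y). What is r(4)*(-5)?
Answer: -70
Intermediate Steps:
r(P) = 56/(P*(-3 + P)) (r(P) = 56/((P*(-3 + P))) = 56*(1/(P*(-3 + P))) = 56/(P*(-3 + P)))
r(4)*(-5) = (56/(4*(-3 + 4)))*(-5) = (56*(¼)/1)*(-5) = (56*(¼)*1)*(-5) = 14*(-5) = -70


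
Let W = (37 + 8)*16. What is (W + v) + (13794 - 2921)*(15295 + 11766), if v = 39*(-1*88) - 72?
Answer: 294231469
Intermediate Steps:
W = 720 (W = 45*16 = 720)
v = -3504 (v = 39*(-88) - 72 = -3432 - 72 = -3504)
(W + v) + (13794 - 2921)*(15295 + 11766) = (720 - 3504) + (13794 - 2921)*(15295 + 11766) = -2784 + 10873*27061 = -2784 + 294234253 = 294231469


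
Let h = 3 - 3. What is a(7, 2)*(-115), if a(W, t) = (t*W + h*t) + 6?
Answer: -2300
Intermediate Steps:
h = 0
a(W, t) = 6 + W*t (a(W, t) = (t*W + 0*t) + 6 = (W*t + 0) + 6 = W*t + 6 = 6 + W*t)
a(7, 2)*(-115) = (6 + 7*2)*(-115) = (6 + 14)*(-115) = 20*(-115) = -2300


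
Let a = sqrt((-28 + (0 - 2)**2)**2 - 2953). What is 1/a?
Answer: -I*sqrt(2377)/2377 ≈ -0.020511*I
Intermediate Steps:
a = I*sqrt(2377) (a = sqrt((-28 + (-2)**2)**2 - 2953) = sqrt((-28 + 4)**2 - 2953) = sqrt((-24)**2 - 2953) = sqrt(576 - 2953) = sqrt(-2377) = I*sqrt(2377) ≈ 48.755*I)
1/a = 1/(I*sqrt(2377)) = -I*sqrt(2377)/2377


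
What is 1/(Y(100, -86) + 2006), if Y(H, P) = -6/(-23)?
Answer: 23/46144 ≈ 0.00049844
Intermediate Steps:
Y(H, P) = 6/23 (Y(H, P) = -6*(-1/23) = 6/23)
1/(Y(100, -86) + 2006) = 1/(6/23 + 2006) = 1/(46144/23) = 23/46144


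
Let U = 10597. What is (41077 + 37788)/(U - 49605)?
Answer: -78865/39008 ≈ -2.0218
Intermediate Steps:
(41077 + 37788)/(U - 49605) = (41077 + 37788)/(10597 - 49605) = 78865/(-39008) = 78865*(-1/39008) = -78865/39008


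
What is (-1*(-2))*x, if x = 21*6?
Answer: 252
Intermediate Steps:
x = 126
(-1*(-2))*x = -1*(-2)*126 = 2*126 = 252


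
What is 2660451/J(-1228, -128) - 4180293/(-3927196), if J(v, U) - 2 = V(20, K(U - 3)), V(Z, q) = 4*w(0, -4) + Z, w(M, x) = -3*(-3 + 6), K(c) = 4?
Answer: -57406890117/302092 ≈ -1.9003e+5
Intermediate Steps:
w(M, x) = -9 (w(M, x) = -3*3 = -9)
V(Z, q) = -36 + Z (V(Z, q) = 4*(-9) + Z = -36 + Z)
J(v, U) = -14 (J(v, U) = 2 + (-36 + 20) = 2 - 16 = -14)
2660451/J(-1228, -128) - 4180293/(-3927196) = 2660451/(-14) - 4180293/(-3927196) = 2660451*(-1/14) - 4180293*(-1/3927196) = -2660451/14 + 321561/302092 = -57406890117/302092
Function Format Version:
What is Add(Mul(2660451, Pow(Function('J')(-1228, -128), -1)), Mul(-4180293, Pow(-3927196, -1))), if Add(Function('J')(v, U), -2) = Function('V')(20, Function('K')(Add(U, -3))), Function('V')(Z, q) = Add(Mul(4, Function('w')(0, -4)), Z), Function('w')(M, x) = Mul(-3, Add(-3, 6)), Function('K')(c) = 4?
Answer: Rational(-57406890117, 302092) ≈ -1.9003e+5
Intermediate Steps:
Function('w')(M, x) = -9 (Function('w')(M, x) = Mul(-3, 3) = -9)
Function('V')(Z, q) = Add(-36, Z) (Function('V')(Z, q) = Add(Mul(4, -9), Z) = Add(-36, Z))
Function('J')(v, U) = -14 (Function('J')(v, U) = Add(2, Add(-36, 20)) = Add(2, -16) = -14)
Add(Mul(2660451, Pow(Function('J')(-1228, -128), -1)), Mul(-4180293, Pow(-3927196, -1))) = Add(Mul(2660451, Pow(-14, -1)), Mul(-4180293, Pow(-3927196, -1))) = Add(Mul(2660451, Rational(-1, 14)), Mul(-4180293, Rational(-1, 3927196))) = Add(Rational(-2660451, 14), Rational(321561, 302092)) = Rational(-57406890117, 302092)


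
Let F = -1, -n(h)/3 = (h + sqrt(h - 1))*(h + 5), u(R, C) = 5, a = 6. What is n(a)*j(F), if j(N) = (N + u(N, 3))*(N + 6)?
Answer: -3960 - 660*sqrt(5) ≈ -5435.8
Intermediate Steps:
n(h) = -3*(5 + h)*(h + sqrt(-1 + h)) (n(h) = -3*(h + sqrt(h - 1))*(h + 5) = -3*(h + sqrt(-1 + h))*(5 + h) = -3*(5 + h)*(h + sqrt(-1 + h)))
j(N) = (5 + N)*(6 + N) (j(N) = (N + 5)*(N + 6) = (5 + N)*(6 + N))
n(a)*j(F) = (-15*6 - 15*sqrt(-1 + 6) - 3*6**2 - 3*6*sqrt(-1 + 6))*(30 + (-1)**2 + 11*(-1)) = (-90 - 15*sqrt(5) - 3*36 - 3*6*sqrt(5))*(30 + 1 - 11) = (-90 - 15*sqrt(5) - 108 - 18*sqrt(5))*20 = (-198 - 33*sqrt(5))*20 = -3960 - 660*sqrt(5)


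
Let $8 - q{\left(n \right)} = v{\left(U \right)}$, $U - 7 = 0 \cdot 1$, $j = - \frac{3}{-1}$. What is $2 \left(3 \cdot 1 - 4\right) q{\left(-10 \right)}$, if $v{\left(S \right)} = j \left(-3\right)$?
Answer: $-34$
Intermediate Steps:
$j = 3$ ($j = \left(-3\right) \left(-1\right) = 3$)
$U = 7$ ($U = 7 + 0 \cdot 1 = 7 + 0 = 7$)
$v{\left(S \right)} = -9$ ($v{\left(S \right)} = 3 \left(-3\right) = -9$)
$q{\left(n \right)} = 17$ ($q{\left(n \right)} = 8 - -9 = 8 + 9 = 17$)
$2 \left(3 \cdot 1 - 4\right) q{\left(-10 \right)} = 2 \left(3 \cdot 1 - 4\right) 17 = 2 \left(3 - 4\right) 17 = 2 \left(-1\right) 17 = \left(-2\right) 17 = -34$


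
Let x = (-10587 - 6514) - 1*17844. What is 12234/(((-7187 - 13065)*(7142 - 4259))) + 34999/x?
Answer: -340649531769/340052800270 ≈ -1.0018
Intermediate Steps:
x = -34945 (x = -17101 - 17844 = -34945)
12234/(((-7187 - 13065)*(7142 - 4259))) + 34999/x = 12234/(((-7187 - 13065)*(7142 - 4259))) + 34999/(-34945) = 12234/((-20252*2883)) + 34999*(-1/34945) = 12234/(-58386516) - 34999/34945 = 12234*(-1/58386516) - 34999/34945 = -2039/9731086 - 34999/34945 = -340649531769/340052800270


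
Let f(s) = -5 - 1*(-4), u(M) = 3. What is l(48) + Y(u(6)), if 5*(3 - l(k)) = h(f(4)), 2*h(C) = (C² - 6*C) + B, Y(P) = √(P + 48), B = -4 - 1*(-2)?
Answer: 5/2 + √51 ≈ 9.6414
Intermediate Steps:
B = -2 (B = -4 + 2 = -2)
f(s) = -1 (f(s) = -5 + 4 = -1)
Y(P) = √(48 + P)
h(C) = -1 + C²/2 - 3*C (h(C) = ((C² - 6*C) - 2)/2 = (-2 + C² - 6*C)/2 = -1 + C²/2 - 3*C)
l(k) = 5/2 (l(k) = 3 - (-1 + (½)*(-1)² - 3*(-1))/5 = 3 - (-1 + (½)*1 + 3)/5 = 3 - (-1 + ½ + 3)/5 = 3 - ⅕*5/2 = 3 - ½ = 5/2)
l(48) + Y(u(6)) = 5/2 + √(48 + 3) = 5/2 + √51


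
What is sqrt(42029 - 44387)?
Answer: 3*I*sqrt(262) ≈ 48.559*I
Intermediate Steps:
sqrt(42029 - 44387) = sqrt(-2358) = 3*I*sqrt(262)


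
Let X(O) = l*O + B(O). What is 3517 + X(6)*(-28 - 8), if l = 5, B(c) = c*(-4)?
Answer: 3301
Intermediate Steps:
B(c) = -4*c
X(O) = O (X(O) = 5*O - 4*O = O)
3517 + X(6)*(-28 - 8) = 3517 + 6*(-28 - 8) = 3517 + 6*(-36) = 3517 - 216 = 3301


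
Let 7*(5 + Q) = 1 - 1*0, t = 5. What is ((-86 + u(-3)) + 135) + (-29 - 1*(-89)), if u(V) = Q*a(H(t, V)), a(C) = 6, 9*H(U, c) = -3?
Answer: 559/7 ≈ 79.857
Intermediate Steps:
H(U, c) = -1/3 (H(U, c) = (1/9)*(-3) = -1/3)
Q = -34/7 (Q = -5 + (1 - 1*0)/7 = -5 + (1 + 0)/7 = -5 + (1/7)*1 = -5 + 1/7 = -34/7 ≈ -4.8571)
u(V) = -204/7 (u(V) = -34/7*6 = -204/7)
((-86 + u(-3)) + 135) + (-29 - 1*(-89)) = ((-86 - 204/7) + 135) + (-29 - 1*(-89)) = (-806/7 + 135) + (-29 + 89) = 139/7 + 60 = 559/7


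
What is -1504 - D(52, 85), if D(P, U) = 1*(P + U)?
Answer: -1641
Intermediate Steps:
D(P, U) = P + U
-1504 - D(52, 85) = -1504 - (52 + 85) = -1504 - 1*137 = -1504 - 137 = -1641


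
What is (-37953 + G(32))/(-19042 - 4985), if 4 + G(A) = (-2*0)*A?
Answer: 37957/24027 ≈ 1.5798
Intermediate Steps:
G(A) = -4 (G(A) = -4 + (-2*0)*A = -4 + 0*A = -4 + 0 = -4)
(-37953 + G(32))/(-19042 - 4985) = (-37953 - 4)/(-19042 - 4985) = -37957/(-24027) = -37957*(-1/24027) = 37957/24027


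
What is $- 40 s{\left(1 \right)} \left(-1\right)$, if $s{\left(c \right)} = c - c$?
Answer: $0$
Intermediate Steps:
$s{\left(c \right)} = 0$
$- 40 s{\left(1 \right)} \left(-1\right) = \left(-40\right) 0 \left(-1\right) = 0 \left(-1\right) = 0$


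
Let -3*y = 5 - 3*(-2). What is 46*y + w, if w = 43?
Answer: -377/3 ≈ -125.67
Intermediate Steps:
y = -11/3 (y = -(5 - 3*(-2))/3 = -(5 + 6)/3 = -1/3*11 = -11/3 ≈ -3.6667)
46*y + w = 46*(-11/3) + 43 = -506/3 + 43 = -377/3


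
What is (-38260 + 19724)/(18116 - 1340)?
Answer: -2317/2097 ≈ -1.1049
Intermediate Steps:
(-38260 + 19724)/(18116 - 1340) = -18536/16776 = -18536*1/16776 = -2317/2097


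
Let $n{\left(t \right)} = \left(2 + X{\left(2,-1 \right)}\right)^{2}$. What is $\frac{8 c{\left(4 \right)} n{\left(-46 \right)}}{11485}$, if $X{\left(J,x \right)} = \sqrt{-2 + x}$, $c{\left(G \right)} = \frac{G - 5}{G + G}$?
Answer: $- \frac{\left(2 + i \sqrt{3}\right)^{2}}{11485} \approx -8.707 \cdot 10^{-5} - 0.00060324 i$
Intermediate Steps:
$c{\left(G \right)} = \frac{-5 + G}{2 G}$
$n{\left(t \right)} = \left(2 + i \sqrt{3}\right)^{2}$ ($n{\left(t \right)} = \left(2 + \sqrt{-2 - 1}\right)^{2} = \left(2 + \sqrt{-3}\right)^{2} = \left(2 + i \sqrt{3}\right)^{2}$)
$\frac{8 c{\left(4 \right)} n{\left(-46 \right)}}{11485} = \frac{8 \frac{-5 + 4}{2 \cdot 4} \left(2 + i \sqrt{3}\right)^{2}}{11485} = 8 \cdot \frac{1}{2} \cdot \frac{1}{4} \left(-1\right) \left(2 + i \sqrt{3}\right)^{2} \cdot \frac{1}{11485} = 8 \left(- \frac{1}{8}\right) \left(2 + i \sqrt{3}\right)^{2} \cdot \frac{1}{11485} = - \left(2 + i \sqrt{3}\right)^{2} \cdot \frac{1}{11485} = - \frac{\left(2 + i \sqrt{3}\right)^{2}}{11485}$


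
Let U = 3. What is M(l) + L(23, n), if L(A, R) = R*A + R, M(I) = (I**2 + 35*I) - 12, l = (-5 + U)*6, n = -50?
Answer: -1488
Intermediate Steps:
l = -12 (l = (-5 + 3)*6 = -2*6 = -12)
M(I) = -12 + I**2 + 35*I
L(A, R) = R + A*R (L(A, R) = A*R + R = R + A*R)
M(l) + L(23, n) = (-12 + (-12)**2 + 35*(-12)) - 50*(1 + 23) = (-12 + 144 - 420) - 50*24 = -288 - 1200 = -1488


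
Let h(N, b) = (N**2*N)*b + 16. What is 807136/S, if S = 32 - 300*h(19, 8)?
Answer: -25223/514574 ≈ -0.049017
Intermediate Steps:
h(N, b) = 16 + b*N**3 (h(N, b) = N**3*b + 16 = b*N**3 + 16 = 16 + b*N**3)
S = -16466368 (S = 32 - 300*(16 + 8*19**3) = 32 - 300*(16 + 8*6859) = 32 - 300*(16 + 54872) = 32 - 300*54888 = 32 - 16466400 = -16466368)
807136/S = 807136/(-16466368) = 807136*(-1/16466368) = -25223/514574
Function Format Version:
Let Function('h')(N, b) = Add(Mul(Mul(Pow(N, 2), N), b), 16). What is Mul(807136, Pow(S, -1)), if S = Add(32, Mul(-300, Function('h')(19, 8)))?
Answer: Rational(-25223, 514574) ≈ -0.049017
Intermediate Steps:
Function('h')(N, b) = Add(16, Mul(b, Pow(N, 3))) (Function('h')(N, b) = Add(Mul(Pow(N, 3), b), 16) = Add(Mul(b, Pow(N, 3)), 16) = Add(16, Mul(b, Pow(N, 3))))
S = -16466368 (S = Add(32, Mul(-300, Add(16, Mul(8, Pow(19, 3))))) = Add(32, Mul(-300, Add(16, Mul(8, 6859)))) = Add(32, Mul(-300, Add(16, 54872))) = Add(32, Mul(-300, 54888)) = Add(32, -16466400) = -16466368)
Mul(807136, Pow(S, -1)) = Mul(807136, Pow(-16466368, -1)) = Mul(807136, Rational(-1, 16466368)) = Rational(-25223, 514574)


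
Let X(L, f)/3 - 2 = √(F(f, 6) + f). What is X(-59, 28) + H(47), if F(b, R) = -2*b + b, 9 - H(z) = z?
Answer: -32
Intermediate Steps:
H(z) = 9 - z
F(b, R) = -b
X(L, f) = 6 (X(L, f) = 6 + 3*√(-f + f) = 6 + 3*√0 = 6 + 3*0 = 6 + 0 = 6)
X(-59, 28) + H(47) = 6 + (9 - 1*47) = 6 + (9 - 47) = 6 - 38 = -32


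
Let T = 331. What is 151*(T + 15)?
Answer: 52246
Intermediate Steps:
151*(T + 15) = 151*(331 + 15) = 151*346 = 52246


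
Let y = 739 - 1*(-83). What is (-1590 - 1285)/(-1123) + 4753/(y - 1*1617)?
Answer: -3051994/892785 ≈ -3.4185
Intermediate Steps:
y = 822 (y = 739 + 83 = 822)
(-1590 - 1285)/(-1123) + 4753/(y - 1*1617) = (-1590 - 1285)/(-1123) + 4753/(822 - 1*1617) = -2875*(-1/1123) + 4753/(822 - 1617) = 2875/1123 + 4753/(-795) = 2875/1123 + 4753*(-1/795) = 2875/1123 - 4753/795 = -3051994/892785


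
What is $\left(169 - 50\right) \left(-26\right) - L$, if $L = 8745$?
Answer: $-11839$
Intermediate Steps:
$\left(169 - 50\right) \left(-26\right) - L = \left(169 - 50\right) \left(-26\right) - 8745 = 119 \left(-26\right) - 8745 = -3094 - 8745 = -11839$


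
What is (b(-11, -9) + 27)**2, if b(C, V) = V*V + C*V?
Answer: 42849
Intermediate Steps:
b(C, V) = V**2 + C*V
(b(-11, -9) + 27)**2 = (-9*(-11 - 9) + 27)**2 = (-9*(-20) + 27)**2 = (180 + 27)**2 = 207**2 = 42849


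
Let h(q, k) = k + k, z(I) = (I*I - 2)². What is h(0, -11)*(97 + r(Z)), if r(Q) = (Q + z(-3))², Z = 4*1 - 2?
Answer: -59356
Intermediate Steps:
z(I) = (-2 + I²)² (z(I) = (I² - 2)² = (-2 + I²)²)
h(q, k) = 2*k
Z = 2 (Z = 4 - 2 = 2)
r(Q) = (49 + Q)² (r(Q) = (Q + (-2 + (-3)²)²)² = (Q + (-2 + 9)²)² = (Q + 7²)² = (Q + 49)² = (49 + Q)²)
h(0, -11)*(97 + r(Z)) = (2*(-11))*(97 + (49 + 2)²) = -22*(97 + 51²) = -22*(97 + 2601) = -22*2698 = -59356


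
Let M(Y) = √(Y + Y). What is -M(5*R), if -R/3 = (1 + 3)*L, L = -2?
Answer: -4*√15 ≈ -15.492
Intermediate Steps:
R = 24 (R = -3*(1 + 3)*(-2) = -12*(-2) = -3*(-8) = 24)
M(Y) = √2*√Y (M(Y) = √(2*Y) = √2*√Y)
-M(5*R) = -√2*√(5*24) = -√2*√120 = -√2*2*√30 = -4*√15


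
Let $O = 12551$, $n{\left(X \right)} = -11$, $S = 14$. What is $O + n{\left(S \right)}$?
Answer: $12540$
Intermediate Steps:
$O + n{\left(S \right)} = 12551 - 11 = 12540$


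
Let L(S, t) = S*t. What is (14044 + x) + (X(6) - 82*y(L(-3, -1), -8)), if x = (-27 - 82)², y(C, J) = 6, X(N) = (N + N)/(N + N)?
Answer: 25434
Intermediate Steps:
X(N) = 1 (X(N) = (2*N)/((2*N)) = (2*N)*(1/(2*N)) = 1)
x = 11881 (x = (-109)² = 11881)
(14044 + x) + (X(6) - 82*y(L(-3, -1), -8)) = (14044 + 11881) + (1 - 82*6) = 25925 + (1 - 492) = 25925 - 491 = 25434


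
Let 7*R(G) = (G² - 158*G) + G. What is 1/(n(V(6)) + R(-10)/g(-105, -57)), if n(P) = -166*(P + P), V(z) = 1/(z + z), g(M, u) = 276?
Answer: -966/25891 ≈ -0.037310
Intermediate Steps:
R(G) = -157*G/7 + G²/7 (R(G) = ((G² - 158*G) + G)/7 = (G² - 157*G)/7 = -157*G/7 + G²/7)
V(z) = 1/(2*z)
n(P) = -332*P
1/(n(V(6)) + R(-10)/g(-105, -57)) = 1/(-166/6 + ((⅐)*(-10)*(-157 - 10))/276) = 1/(-166/6 + ((⅐)*(-10)*(-167))*(1/276)) = 1/(-332*1/12 + (1670/7)*(1/276)) = 1/(-83/3 + 835/966) = 1/(-25891/966) = -966/25891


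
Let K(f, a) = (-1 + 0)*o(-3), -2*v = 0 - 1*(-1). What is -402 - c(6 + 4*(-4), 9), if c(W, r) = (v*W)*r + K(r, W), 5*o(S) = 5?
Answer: -446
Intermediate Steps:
o(S) = 1 (o(S) = (⅕)*5 = 1)
v = -½ (v = -(0 - 1*(-1))/2 = -(0 + 1)/2 = -½*1 = -½ ≈ -0.50000)
K(f, a) = -1 (K(f, a) = (-1 + 0)*1 = -1*1 = -1)
c(W, r) = -1 - W*r/2 (c(W, r) = (-W/2)*r - 1 = -W*r/2 - 1 = -1 - W*r/2)
-402 - c(6 + 4*(-4), 9) = -402 - (-1 - ½*(6 + 4*(-4))*9) = -402 - (-1 - ½*(6 - 16)*9) = -402 - (-1 - ½*(-10)*9) = -402 - (-1 + 45) = -402 - 1*44 = -402 - 44 = -446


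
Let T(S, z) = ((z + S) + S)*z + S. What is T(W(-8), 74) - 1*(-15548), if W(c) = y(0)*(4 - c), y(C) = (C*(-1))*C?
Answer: 21024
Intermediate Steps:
y(C) = -C² (y(C) = (-C)*C = -C²)
W(c) = 0 (W(c) = (-1*0²)*(4 - c) = (-1*0)*(4 - c) = 0*(4 - c) = 0)
T(S, z) = S + z*(z + 2*S) (T(S, z) = ((S + z) + S)*z + S = (z + 2*S)*z + S = z*(z + 2*S) + S = S + z*(z + 2*S))
T(W(-8), 74) - 1*(-15548) = (0 + 74² + 2*0*74) - 1*(-15548) = (0 + 5476 + 0) + 15548 = 5476 + 15548 = 21024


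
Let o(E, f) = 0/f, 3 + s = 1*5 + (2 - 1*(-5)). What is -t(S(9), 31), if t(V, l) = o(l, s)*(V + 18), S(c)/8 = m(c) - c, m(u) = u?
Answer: 0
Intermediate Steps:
s = 9 (s = -3 + (1*5 + (2 - 1*(-5))) = -3 + (5 + (2 + 5)) = -3 + (5 + 7) = -3 + 12 = 9)
S(c) = 0 (S(c) = 8*(c - c) = 8*0 = 0)
o(E, f) = 0
t(V, l) = 0 (t(V, l) = 0*(V + 18) = 0*(18 + V) = 0)
-t(S(9), 31) = -1*0 = 0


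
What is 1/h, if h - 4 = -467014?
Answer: -1/467010 ≈ -2.1413e-6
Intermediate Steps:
h = -467010 (h = 4 - 467014 = -467010)
1/h = 1/(-467010) = -1/467010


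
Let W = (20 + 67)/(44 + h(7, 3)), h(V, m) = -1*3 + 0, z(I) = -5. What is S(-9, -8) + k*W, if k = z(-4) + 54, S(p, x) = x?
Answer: 3935/41 ≈ 95.976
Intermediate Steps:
h(V, m) = -3 (h(V, m) = -3 + 0 = -3)
W = 87/41 (W = (20 + 67)/(44 - 3) = 87/41 ≈ 2.1220)
k = 49 (k = -5 + 54 = 49)
S(-9, -8) + k*W = -8 + 49*(87/41) = -8 + 4263/41 = 3935/41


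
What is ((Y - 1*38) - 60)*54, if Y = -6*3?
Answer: -6264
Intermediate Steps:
Y = -18
((Y - 1*38) - 60)*54 = ((-18 - 1*38) - 60)*54 = ((-18 - 38) - 60)*54 = (-56 - 60)*54 = -116*54 = -6264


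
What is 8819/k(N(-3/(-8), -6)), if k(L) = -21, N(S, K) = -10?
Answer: -8819/21 ≈ -419.95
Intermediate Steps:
8819/k(N(-3/(-8), -6)) = 8819/(-21) = 8819*(-1/21) = -8819/21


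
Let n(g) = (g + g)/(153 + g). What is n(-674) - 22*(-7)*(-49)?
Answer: -3930118/521 ≈ -7543.4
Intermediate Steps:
n(g) = 2*g/(153 + g) (n(g) = (2*g)/(153 + g) = 2*g/(153 + g))
n(-674) - 22*(-7)*(-49) = 2*(-674)/(153 - 674) - 22*(-7)*(-49) = 2*(-674)/(-521) - (-154)*(-49) = 2*(-674)*(-1/521) - 1*7546 = 1348/521 - 7546 = -3930118/521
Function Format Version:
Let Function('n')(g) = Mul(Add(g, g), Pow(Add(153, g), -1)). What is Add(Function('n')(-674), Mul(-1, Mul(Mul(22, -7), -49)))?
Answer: Rational(-3930118, 521) ≈ -7543.4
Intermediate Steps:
Function('n')(g) = Mul(2, g, Pow(Add(153, g), -1)) (Function('n')(g) = Mul(Mul(2, g), Pow(Add(153, g), -1)) = Mul(2, g, Pow(Add(153, g), -1)))
Add(Function('n')(-674), Mul(-1, Mul(Mul(22, -7), -49))) = Add(Mul(2, -674, Pow(Add(153, -674), -1)), Mul(-1, Mul(Mul(22, -7), -49))) = Add(Mul(2, -674, Pow(-521, -1)), Mul(-1, Mul(-154, -49))) = Add(Mul(2, -674, Rational(-1, 521)), Mul(-1, 7546)) = Add(Rational(1348, 521), -7546) = Rational(-3930118, 521)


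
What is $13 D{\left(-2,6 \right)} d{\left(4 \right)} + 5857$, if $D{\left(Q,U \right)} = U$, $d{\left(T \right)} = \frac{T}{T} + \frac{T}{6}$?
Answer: $5987$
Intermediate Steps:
$d{\left(T \right)} = 1 + \frac{T}{6}$ ($d{\left(T \right)} = 1 + T \frac{1}{6} = 1 + \frac{T}{6}$)
$13 D{\left(-2,6 \right)} d{\left(4 \right)} + 5857 = 13 \cdot 6 \left(1 + \frac{1}{6} \cdot 4\right) + 5857 = 78 \left(1 + \frac{2}{3}\right) + 5857 = 78 \cdot \frac{5}{3} + 5857 = 130 + 5857 = 5987$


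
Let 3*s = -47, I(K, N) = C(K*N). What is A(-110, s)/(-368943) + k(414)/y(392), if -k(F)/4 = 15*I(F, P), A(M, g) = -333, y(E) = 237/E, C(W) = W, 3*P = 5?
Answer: -665278008831/9715499 ≈ -68476.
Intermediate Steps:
P = 5/3 (P = (⅓)*5 = 5/3 ≈ 1.6667)
I(K, N) = K*N
s = -47/3 (s = (⅓)*(-47) = -47/3 ≈ -15.667)
k(F) = -100*F (k(F) = -60*F*(5/3) = -60*5*F/3 = -100*F)
A(-110, s)/(-368943) + k(414)/y(392) = -333/(-368943) + (-100*414)/((237/392)) = -333*(-1/368943) - 41400/(237*(1/392)) = 111/122981 - 41400/237/392 = 111/122981 - 41400*392/237 = 111/122981 - 5409600/79 = -665278008831/9715499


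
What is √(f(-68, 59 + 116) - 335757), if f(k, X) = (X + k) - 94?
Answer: 8*I*√5246 ≈ 579.43*I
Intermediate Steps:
f(k, X) = -94 + X + k
√(f(-68, 59 + 116) - 335757) = √((-94 + (59 + 116) - 68) - 335757) = √((-94 + 175 - 68) - 335757) = √(13 - 335757) = √(-335744) = 8*I*√5246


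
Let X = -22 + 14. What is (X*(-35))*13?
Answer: 3640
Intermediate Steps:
X = -8
(X*(-35))*13 = -8*(-35)*13 = 280*13 = 3640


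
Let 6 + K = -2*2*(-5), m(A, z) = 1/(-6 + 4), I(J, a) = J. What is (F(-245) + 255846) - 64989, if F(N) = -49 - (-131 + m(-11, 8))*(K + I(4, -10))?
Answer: 193175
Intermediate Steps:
m(A, z) = -½ (m(A, z) = 1/(-2) = -½)
K = 14 (K = -6 - 2*2*(-5) = -6 - 4*(-5) = -6 + 20 = 14)
F(N) = 2318 (F(N) = -49 - (-131 - ½)*(14 + 4) = -49 - (-263)*18/2 = -49 - 1*(-2367) = -49 + 2367 = 2318)
(F(-245) + 255846) - 64989 = (2318 + 255846) - 64989 = 258164 - 64989 = 193175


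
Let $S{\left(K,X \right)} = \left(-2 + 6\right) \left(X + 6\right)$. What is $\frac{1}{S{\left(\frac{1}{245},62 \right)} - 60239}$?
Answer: $- \frac{1}{59967} \approx -1.6676 \cdot 10^{-5}$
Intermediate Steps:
$S{\left(K,X \right)} = 24 + 4 X$ ($S{\left(K,X \right)} = 4 \left(6 + X\right) = 24 + 4 X$)
$\frac{1}{S{\left(\frac{1}{245},62 \right)} - 60239} = \frac{1}{\left(24 + 4 \cdot 62\right) - 60239} = \frac{1}{\left(24 + 248\right) - 60239} = \frac{1}{272 - 60239} = \frac{1}{-59967} = - \frac{1}{59967}$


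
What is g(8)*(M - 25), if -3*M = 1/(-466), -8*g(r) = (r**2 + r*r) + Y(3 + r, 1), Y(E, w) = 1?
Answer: 1502807/3728 ≈ 403.11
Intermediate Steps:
g(r) = -1/8 - r**2/4 (g(r) = -((r**2 + r*r) + 1)/8 = -((r**2 + r**2) + 1)/8 = -(2*r**2 + 1)/8 = -(1 + 2*r**2)/8 = -1/8 - r**2/4)
M = 1/1398 (M = -1/3/(-466) = -1/3*(-1/466) = 1/1398 ≈ 0.00071531)
g(8)*(M - 25) = (-1/8 - 1/4*8**2)*(1/1398 - 25) = (-1/8 - 1/4*64)*(-34949/1398) = (-1/8 - 16)*(-34949/1398) = -129/8*(-34949/1398) = 1502807/3728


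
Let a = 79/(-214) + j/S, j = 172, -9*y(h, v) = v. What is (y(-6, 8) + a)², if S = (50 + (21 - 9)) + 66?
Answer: 6974881/949625856 ≈ 0.0073449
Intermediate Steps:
y(h, v) = -v/9
S = 128 (S = (50 + 12) + 66 = 62 + 66 = 128)
a = 3337/3424 (a = 79/(-214) + 172/128 = 79*(-1/214) + 172*(1/128) = -79/214 + 43/32 = 3337/3424 ≈ 0.97459)
(y(-6, 8) + a)² = (-⅑*8 + 3337/3424)² = (-8/9 + 3337/3424)² = (2641/30816)² = 6974881/949625856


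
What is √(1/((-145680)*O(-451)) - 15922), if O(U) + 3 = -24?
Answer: I*√190072817284165/109260 ≈ 126.18*I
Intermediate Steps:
O(U) = -27 (O(U) = -3 - 24 = -27)
√(1/((-145680)*O(-451)) - 15922) = √(1/(-145680*(-27)) - 15922) = √(-1/145680*(-1/27) - 15922) = √(1/3933360 - 15922) = √(-62626957919/3933360) = I*√190072817284165/109260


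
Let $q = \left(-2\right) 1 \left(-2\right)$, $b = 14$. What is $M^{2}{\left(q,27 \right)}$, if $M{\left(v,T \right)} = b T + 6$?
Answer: $147456$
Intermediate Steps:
$q = 4$ ($q = \left(-2\right) \left(-2\right) = 4$)
$M{\left(v,T \right)} = 6 + 14 T$ ($M{\left(v,T \right)} = 14 T + 6 = 6 + 14 T$)
$M^{2}{\left(q,27 \right)} = \left(6 + 14 \cdot 27\right)^{2} = \left(6 + 378\right)^{2} = 384^{2} = 147456$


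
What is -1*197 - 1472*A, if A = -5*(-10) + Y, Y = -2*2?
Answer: -67909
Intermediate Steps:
Y = -4
A = 46 (A = -5*(-10) - 4 = 50 - 4 = 46)
-1*197 - 1472*A = -1*197 - 1472*46 = -197 - 67712 = -67909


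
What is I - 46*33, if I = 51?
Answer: -1467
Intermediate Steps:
I - 46*33 = 51 - 46*33 = 51 - 1518 = -1467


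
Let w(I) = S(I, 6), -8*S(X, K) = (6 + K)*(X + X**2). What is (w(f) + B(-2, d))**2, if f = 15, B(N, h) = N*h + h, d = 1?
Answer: 130321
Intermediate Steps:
B(N, h) = h + N*h
S(X, K) = -(6 + K)*(X + X**2)/8
w(I) = -I*(12 + 12*I)/8 (w(I) = -I*(6 + 6 + 6*I + 6*I)/8 = -I*(12 + 12*I)/8)
(w(f) + B(-2, d))**2 = (-3/2*15*(1 + 15) + 1*(1 - 2))**2 = (-3/2*15*16 + 1*(-1))**2 = (-360 - 1)**2 = (-361)**2 = 130321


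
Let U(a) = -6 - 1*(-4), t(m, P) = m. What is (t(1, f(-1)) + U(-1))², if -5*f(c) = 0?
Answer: 1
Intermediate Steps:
f(c) = 0 (f(c) = -⅕*0 = 0)
U(a) = -2 (U(a) = -6 + 4 = -2)
(t(1, f(-1)) + U(-1))² = (1 - 2)² = (-1)² = 1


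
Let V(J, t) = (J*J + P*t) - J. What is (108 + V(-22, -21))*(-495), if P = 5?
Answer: -251955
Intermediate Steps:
V(J, t) = J² - J + 5*t (V(J, t) = (J*J + 5*t) - J = (J² + 5*t) - J = J² - J + 5*t)
(108 + V(-22, -21))*(-495) = (108 + ((-22)² - 1*(-22) + 5*(-21)))*(-495) = (108 + (484 + 22 - 105))*(-495) = (108 + 401)*(-495) = 509*(-495) = -251955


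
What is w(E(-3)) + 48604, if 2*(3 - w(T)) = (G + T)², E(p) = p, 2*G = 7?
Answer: 388855/8 ≈ 48607.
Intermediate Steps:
G = 7/2 (G = (½)*7 = 7/2 ≈ 3.5000)
w(T) = 3 - (7/2 + T)²/2
w(E(-3)) + 48604 = (3 - (7 + 2*(-3))²/8) + 48604 = (3 - (7 - 6)²/8) + 48604 = (3 - ⅛*1²) + 48604 = (3 - ⅛*1) + 48604 = (3 - ⅛) + 48604 = 23/8 + 48604 = 388855/8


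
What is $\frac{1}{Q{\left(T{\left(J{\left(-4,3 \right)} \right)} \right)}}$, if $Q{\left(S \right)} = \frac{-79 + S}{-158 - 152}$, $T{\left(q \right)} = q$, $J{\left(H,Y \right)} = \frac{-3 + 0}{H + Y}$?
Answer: $\frac{155}{38} \approx 4.0789$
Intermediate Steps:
$J{\left(H,Y \right)} = - \frac{3}{H + Y}$
$Q{\left(S \right)} = \frac{79}{310} - \frac{S}{310}$ ($Q{\left(S \right)} = \frac{-79 + S}{-310} = \left(-79 + S\right) \left(- \frac{1}{310}\right) = \frac{79}{310} - \frac{S}{310}$)
$\frac{1}{Q{\left(T{\left(J{\left(-4,3 \right)} \right)} \right)}} = \frac{1}{\frac{79}{310} - \frac{\left(-3\right) \frac{1}{-4 + 3}}{310}} = \frac{1}{\frac{79}{310} - \frac{\left(-3\right) \frac{1}{-1}}{310}} = \frac{1}{\frac{79}{310} - \frac{\left(-3\right) \left(-1\right)}{310}} = \frac{1}{\frac{79}{310} - \frac{3}{310}} = \frac{1}{\frac{38}{155}} = \frac{155}{38}$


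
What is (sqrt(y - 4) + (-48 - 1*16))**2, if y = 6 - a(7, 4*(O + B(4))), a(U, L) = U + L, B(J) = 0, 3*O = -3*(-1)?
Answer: 4087 - 384*I ≈ 4087.0 - 384.0*I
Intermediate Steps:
O = 1 (O = (-3*(-1))/3 = (1/3)*3 = 1)
a(U, L) = L + U
y = -5 (y = 6 - (4*(1 + 0) + 7) = 6 - (4*1 + 7) = 6 - (4 + 7) = 6 - 1*11 = 6 - 11 = -5)
(sqrt(y - 4) + (-48 - 1*16))**2 = (sqrt(-5 - 4) + (-48 - 1*16))**2 = (sqrt(-9) + (-48 - 16))**2 = (3*I - 64)**2 = (-64 + 3*I)**2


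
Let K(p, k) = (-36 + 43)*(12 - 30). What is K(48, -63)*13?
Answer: -1638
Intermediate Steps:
K(p, k) = -126 (K(p, k) = 7*(-18) = -126)
K(48, -63)*13 = -126*13 = -1638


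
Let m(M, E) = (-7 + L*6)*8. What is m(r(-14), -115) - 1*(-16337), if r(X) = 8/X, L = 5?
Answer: 16521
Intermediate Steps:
m(M, E) = 184 (m(M, E) = (-7 + 5*6)*8 = (-7 + 30)*8 = 23*8 = 184)
m(r(-14), -115) - 1*(-16337) = 184 - 1*(-16337) = 184 + 16337 = 16521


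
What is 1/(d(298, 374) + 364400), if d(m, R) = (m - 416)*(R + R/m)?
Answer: 149/47697866 ≈ 3.1238e-6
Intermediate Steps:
d(m, R) = (-416 + m)*(R + R/m)
1/(d(298, 374) + 364400) = 1/(374*(-416 + 298*(-415 + 298))/298 + 364400) = 1/(374*(1/298)*(-416 + 298*(-117)) + 364400) = 1/(374*(1/298)*(-416 - 34866) + 364400) = 1/(374*(1/298)*(-35282) + 364400) = 1/(-6597734/149 + 364400) = 1/(47697866/149) = 149/47697866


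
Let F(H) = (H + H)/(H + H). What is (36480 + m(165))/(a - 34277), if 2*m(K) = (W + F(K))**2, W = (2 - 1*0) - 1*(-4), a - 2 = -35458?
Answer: -73009/139466 ≈ -0.52349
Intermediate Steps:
a = -35456 (a = 2 - 35458 = -35456)
F(H) = 1 (F(H) = (2*H)/((2*H)) = (2*H)*(1/(2*H)) = 1)
W = 6 (W = (2 + 0) + 4 = 2 + 4 = 6)
m(K) = 49/2 (m(K) = (6 + 1)**2/2 = (1/2)*7**2 = (1/2)*49 = 49/2)
(36480 + m(165))/(a - 34277) = (36480 + 49/2)/(-35456 - 34277) = (73009/2)/(-69733) = (73009/2)*(-1/69733) = -73009/139466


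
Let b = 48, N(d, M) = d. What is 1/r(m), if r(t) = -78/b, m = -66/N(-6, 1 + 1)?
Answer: -8/13 ≈ -0.61539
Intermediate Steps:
m = 11 (m = -66/(-6) = -66*(-1/6) = 11)
r(t) = -13/8 (r(t) = -78/48 = -78*1/48 = -13/8)
1/r(m) = 1/(-13/8) = -8/13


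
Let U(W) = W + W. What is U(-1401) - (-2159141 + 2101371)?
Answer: 54968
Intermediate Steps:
U(W) = 2*W
U(-1401) - (-2159141 + 2101371) = 2*(-1401) - (-2159141 + 2101371) = -2802 - 1*(-57770) = -2802 + 57770 = 54968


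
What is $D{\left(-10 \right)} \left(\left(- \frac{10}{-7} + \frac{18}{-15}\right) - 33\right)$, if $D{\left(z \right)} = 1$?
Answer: $- \frac{1147}{35} \approx -32.771$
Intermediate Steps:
$D{\left(-10 \right)} \left(\left(- \frac{10}{-7} + \frac{18}{-15}\right) - 33\right) = 1 \left(\left(- \frac{10}{-7} + \frac{18}{-15}\right) - 33\right) = 1 \left(\left(\left(-10\right) \left(- \frac{1}{7}\right) + 18 \left(- \frac{1}{15}\right)\right) - 33\right) = 1 \left(\left(\frac{10}{7} - \frac{6}{5}\right) - 33\right) = 1 \left(\frac{8}{35} - 33\right) = 1 \left(- \frac{1147}{35}\right) = - \frac{1147}{35}$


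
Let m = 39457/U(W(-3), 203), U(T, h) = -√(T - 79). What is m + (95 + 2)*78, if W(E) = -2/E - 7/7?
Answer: 7566 + 2321*I*√714/14 ≈ 7566.0 + 4429.9*I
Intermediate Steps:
W(E) = -1 - 2/E (W(E) = -2/E - 7*⅐ = -2/E - 1 = -1 - 2/E)
U(T, h) = -√(-79 + T)
m = 2321*I*√714/14 (m = 39457/((-√(-79 + (-2 - 1*(-3))/(-3)))) = 39457/((-√(-79 - (-2 + 3)/3))) = 39457/((-√(-79 - ⅓*1))) = 39457/((-√(-79 - ⅓))) = 39457/((-√(-238/3))) = 39457/((-I*√714/3)) = 39457*(I*√714/238) = 2321*I*√714/14 ≈ 4429.9*I)
m + (95 + 2)*78 = 2321*I*√714/14 + (95 + 2)*78 = 2321*I*√714/14 + 97*78 = 2321*I*√714/14 + 7566 = 7566 + 2321*I*√714/14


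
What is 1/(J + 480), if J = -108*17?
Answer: -1/1356 ≈ -0.00073746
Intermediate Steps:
J = -1836
1/(J + 480) = 1/(-1836 + 480) = 1/(-1356) = -1/1356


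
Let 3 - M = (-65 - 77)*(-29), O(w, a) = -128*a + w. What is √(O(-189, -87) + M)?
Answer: 4*√427 ≈ 82.656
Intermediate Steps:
O(w, a) = w - 128*a
M = -4115 (M = 3 - (-65 - 77)*(-29) = 3 - (-142)*(-29) = 3 - 1*4118 = 3 - 4118 = -4115)
√(O(-189, -87) + M) = √((-189 - 128*(-87)) - 4115) = √((-189 + 11136) - 4115) = √(10947 - 4115) = √6832 = 4*√427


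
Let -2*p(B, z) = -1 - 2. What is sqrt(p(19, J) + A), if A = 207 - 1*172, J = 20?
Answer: sqrt(146)/2 ≈ 6.0415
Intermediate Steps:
p(B, z) = 3/2 (p(B, z) = -(-1 - 2)/2 = -1/2*(-3) = 3/2)
A = 35 (A = 207 - 172 = 35)
sqrt(p(19, J) + A) = sqrt(3/2 + 35) = sqrt(73/2) = sqrt(146)/2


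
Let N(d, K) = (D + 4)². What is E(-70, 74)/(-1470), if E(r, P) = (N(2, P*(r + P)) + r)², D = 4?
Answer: -6/245 ≈ -0.024490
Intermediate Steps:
N(d, K) = 64 (N(d, K) = (4 + 4)² = 8² = 64)
E(r, P) = (64 + r)²
E(-70, 74)/(-1470) = (64 - 70)²/(-1470) = (-6)²*(-1/1470) = 36*(-1/1470) = -6/245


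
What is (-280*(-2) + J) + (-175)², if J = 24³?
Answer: 45009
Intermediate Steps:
J = 13824
(-280*(-2) + J) + (-175)² = (-280*(-2) + 13824) + (-175)² = (-5*(-112) + 13824) + 30625 = (560 + 13824) + 30625 = 14384 + 30625 = 45009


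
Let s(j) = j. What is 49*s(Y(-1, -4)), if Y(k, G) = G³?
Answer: -3136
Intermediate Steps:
49*s(Y(-1, -4)) = 49*(-4)³ = 49*(-64) = -3136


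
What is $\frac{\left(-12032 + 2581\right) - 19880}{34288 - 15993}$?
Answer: $- \frac{29331}{18295} \approx -1.6032$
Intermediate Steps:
$\frac{\left(-12032 + 2581\right) - 19880}{34288 - 15993} = \frac{-9451 - 19880}{18295} = \left(-29331\right) \frac{1}{18295} = - \frac{29331}{18295}$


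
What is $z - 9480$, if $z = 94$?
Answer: $-9386$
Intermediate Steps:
$z - 9480 = 94 - 9480 = -9386$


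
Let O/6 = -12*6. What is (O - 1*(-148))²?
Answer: 80656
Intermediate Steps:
O = -432 (O = 6*(-12*6) = 6*(-72) = -432)
(O - 1*(-148))² = (-432 - 1*(-148))² = (-432 + 148)² = (-284)² = 80656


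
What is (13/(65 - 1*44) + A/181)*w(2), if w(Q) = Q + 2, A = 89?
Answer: 16888/3801 ≈ 4.4430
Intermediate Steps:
w(Q) = 2 + Q
(13/(65 - 1*44) + A/181)*w(2) = (13/(65 - 1*44) + 89/181)*(2 + 2) = (13/(65 - 44) + 89*(1/181))*4 = (13/21 + 89/181)*4 = (4222/3801)*4 = 16888/3801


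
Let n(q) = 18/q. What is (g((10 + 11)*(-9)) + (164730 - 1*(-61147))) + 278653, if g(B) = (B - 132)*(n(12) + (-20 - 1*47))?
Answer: 1051111/2 ≈ 5.2556e+5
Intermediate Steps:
g(B) = 8646 - 131*B/2 (g(B) = (B - 132)*(18/12 + (-20 - 1*47)) = (-132 + B)*(18*(1/12) + (-20 - 47)) = (-132 + B)*(3/2 - 67) = (-132 + B)*(-131/2) = 8646 - 131*B/2)
(g((10 + 11)*(-9)) + (164730 - 1*(-61147))) + 278653 = ((8646 - 131*(10 + 11)*(-9)/2) + (164730 - 1*(-61147))) + 278653 = ((8646 - 2751*(-9)/2) + (164730 + 61147)) + 278653 = ((8646 - 131/2*(-189)) + 225877) + 278653 = ((8646 + 24759/2) + 225877) + 278653 = (42051/2 + 225877) + 278653 = 493805/2 + 278653 = 1051111/2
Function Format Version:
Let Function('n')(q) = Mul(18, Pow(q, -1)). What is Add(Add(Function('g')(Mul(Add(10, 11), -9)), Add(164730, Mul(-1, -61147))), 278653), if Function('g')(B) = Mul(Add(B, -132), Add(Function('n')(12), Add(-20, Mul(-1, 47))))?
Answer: Rational(1051111, 2) ≈ 5.2556e+5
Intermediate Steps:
Function('g')(B) = Add(8646, Mul(Rational(-131, 2), B)) (Function('g')(B) = Mul(Add(B, -132), Add(Mul(18, Pow(12, -1)), Add(-20, Mul(-1, 47)))) = Mul(Add(-132, B), Add(Mul(18, Rational(1, 12)), Add(-20, -47))) = Mul(Add(-132, B), Add(Rational(3, 2), -67)) = Mul(Add(-132, B), Rational(-131, 2)) = Add(8646, Mul(Rational(-131, 2), B)))
Add(Add(Function('g')(Mul(Add(10, 11), -9)), Add(164730, Mul(-1, -61147))), 278653) = Add(Add(Add(8646, Mul(Rational(-131, 2), Mul(Add(10, 11), -9))), Add(164730, Mul(-1, -61147))), 278653) = Add(Add(Add(8646, Mul(Rational(-131, 2), Mul(21, -9))), Add(164730, 61147)), 278653) = Add(Add(Add(8646, Mul(Rational(-131, 2), -189)), 225877), 278653) = Add(Add(Add(8646, Rational(24759, 2)), 225877), 278653) = Add(Add(Rational(42051, 2), 225877), 278653) = Add(Rational(493805, 2), 278653) = Rational(1051111, 2)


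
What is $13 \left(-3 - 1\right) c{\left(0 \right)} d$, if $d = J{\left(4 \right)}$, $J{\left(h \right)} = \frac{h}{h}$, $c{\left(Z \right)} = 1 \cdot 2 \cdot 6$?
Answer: $-624$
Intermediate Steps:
$c{\left(Z \right)} = 12$ ($c{\left(Z \right)} = 2 \cdot 6 = 12$)
$J{\left(h \right)} = 1$
$d = 1$
$13 \left(-3 - 1\right) c{\left(0 \right)} d = 13 \left(-3 - 1\right) 12 \cdot 1 = 13 \left(\left(-4\right) 12\right) 1 = 13 \left(-48\right) 1 = \left(-624\right) 1 = -624$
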